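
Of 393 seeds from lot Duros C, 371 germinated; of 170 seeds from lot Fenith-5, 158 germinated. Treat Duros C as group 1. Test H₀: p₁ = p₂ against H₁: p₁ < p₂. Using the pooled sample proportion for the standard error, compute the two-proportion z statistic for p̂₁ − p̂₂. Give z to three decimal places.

p̂₁ = 371/393 = 0.94402, p̂₂ = 158/170 = 0.92941.
Pooled p̂ = (371+158)/(393+170) = 529/563 = 0.93961.
SE = √(0.0567437 × 0.00842688) = 0.02187.
z = (0.94402 − 0.92941)/0.02187 = 0.01461/0.02187 = 0.668.
p-value = P(Z < 0.668) ≈ 0.7480.

z = 0.668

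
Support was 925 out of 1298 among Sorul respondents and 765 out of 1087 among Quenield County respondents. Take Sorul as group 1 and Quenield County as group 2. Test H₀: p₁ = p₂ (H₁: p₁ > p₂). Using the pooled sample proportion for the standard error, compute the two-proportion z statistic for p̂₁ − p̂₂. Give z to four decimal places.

z = 0.4744

p̂₁ = 925/1298 ≈ 0.712635, p̂₂ = 765/1087 ≈ 0.703772.
Pooled p̂ = (925+765)/(1298+1087) = 1690/2385 = 0.708595.
SE = √(p̂(1−p̂)(1/n₁+1/n₂)) = √(0.708595·0.291405·0.00169038) = √(0.000349043) = 0.018683.
z = (0.712635 − 0.703772)/0.018683 = 0.008863/0.018683 = 0.4744.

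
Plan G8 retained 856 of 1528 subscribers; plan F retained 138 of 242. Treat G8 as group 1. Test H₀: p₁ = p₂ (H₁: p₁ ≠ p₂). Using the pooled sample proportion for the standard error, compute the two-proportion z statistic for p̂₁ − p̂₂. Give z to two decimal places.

z = -0.29

p̂₁ = 856/1528 ≈ 0.5602, p̂₂ = 138/242 ≈ 0.5702.
Pooled p̂ = (856+138)/(1528+242) = 994/1770 = 0.5616.
SE = √(0.246208 × 0.00478668) = 0.0343.
z = (0.5602 − 0.5702)/0.0343 = -0.0100/0.0343 = -0.29.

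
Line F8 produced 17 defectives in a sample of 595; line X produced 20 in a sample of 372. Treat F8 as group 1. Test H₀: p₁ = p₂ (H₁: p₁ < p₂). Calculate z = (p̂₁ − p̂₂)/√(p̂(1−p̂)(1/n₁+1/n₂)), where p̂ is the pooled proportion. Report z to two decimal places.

p̂₁ = 17/595 ≈ 0.02857, p̂₂ = 20/372 ≈ 0.05376.
Pooled p̂ = (17+20)/(595+372) = 37/967 = 0.03826.
SE = √(p̂(1−p̂)(1/n₁+1/n₂)) = √(0.03826·0.96174·0.00436884) = √(0.000160768) = 0.01268.
z = (0.02857 − 0.05376)/0.01268 = -0.02519/0.01268 = -1.99.
p-value = P(Z < -1.987) ≈ 0.0235.

z = -1.99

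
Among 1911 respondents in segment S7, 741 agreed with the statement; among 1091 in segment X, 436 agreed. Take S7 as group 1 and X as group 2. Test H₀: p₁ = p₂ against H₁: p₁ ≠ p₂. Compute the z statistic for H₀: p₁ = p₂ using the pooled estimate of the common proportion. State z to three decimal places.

z = -0.641

p̂₁ = 741/1911 ≈ 0.38776, p̂₂ = 436/1091 ≈ 0.39963.
Pooled p̂ = (741+436)/(1911+1091) = 1177/3002 = 0.39207.
SE = √(p̂(1−p̂)(1/n₁+1/n₂)) = √(0.39207·0.60793·0.00143988) = √(0.000343197) = 0.01853.
z = (0.38776 − 0.39963)/0.01853 = -0.01187/0.01853 = -0.641.
p-value = 2·P(Z > 0.641) ≈ 0.5214.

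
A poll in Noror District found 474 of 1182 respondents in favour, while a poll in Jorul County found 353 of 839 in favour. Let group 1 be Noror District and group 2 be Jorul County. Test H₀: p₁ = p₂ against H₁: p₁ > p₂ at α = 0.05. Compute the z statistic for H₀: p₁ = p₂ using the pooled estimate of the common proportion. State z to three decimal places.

p̂₁ = 474/1182 = 0.401015, p̂₂ = 353/839 = 0.420739.
Pooled p̂ = (474+353)/(1182+839) = 827/2021 = 0.409203.
SE = √(p̂(1−p̂)(1/n₁+1/n₂)) = √(0.409203·0.590797·0.00203792) = √(0.000492679) = 0.022196.
z = (0.401015 − 0.420739)/0.022196 = -0.019724/0.022196 = -0.889.
p-value = P(Z > -0.889) ≈ 0.8129, so at α = 0.05 we fail to reject H₀.

z = -0.889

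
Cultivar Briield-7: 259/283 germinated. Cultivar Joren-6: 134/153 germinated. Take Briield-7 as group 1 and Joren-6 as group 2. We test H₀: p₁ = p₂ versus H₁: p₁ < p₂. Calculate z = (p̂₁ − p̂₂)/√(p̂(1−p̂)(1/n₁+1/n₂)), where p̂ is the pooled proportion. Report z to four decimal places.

p̂₁ = 259/283 ≈ 0.915194, p̂₂ = 134/153 ≈ 0.875817.
Pooled p̂ = (259+134)/(283+153) = 393/436 = 0.901376.
SE = √(0.0888972 × 0.0100695) = 0.029919.
z = (0.915194 − 0.875817)/0.029919 = 0.039377/0.029919 = 1.3161.
p-value = P(Z < 1.316) ≈ 0.9059.

z = 1.3161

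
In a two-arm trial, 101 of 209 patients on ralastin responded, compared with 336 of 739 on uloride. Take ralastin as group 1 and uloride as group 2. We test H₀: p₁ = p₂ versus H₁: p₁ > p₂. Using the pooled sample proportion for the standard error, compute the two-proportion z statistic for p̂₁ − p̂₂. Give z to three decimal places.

p̂₁ = 101/209 ≈ 0.48325, p̂₂ = 336/739 ≈ 0.45467.
Pooled p̂ = (101+336)/(209+739) = 437/948 = 0.46097.
SE = √(0.248477 × 0.00613787) = 0.03905.
z = (0.48325 − 0.45467)/0.03905 = 0.02858/0.03905 = 0.732.

z = 0.732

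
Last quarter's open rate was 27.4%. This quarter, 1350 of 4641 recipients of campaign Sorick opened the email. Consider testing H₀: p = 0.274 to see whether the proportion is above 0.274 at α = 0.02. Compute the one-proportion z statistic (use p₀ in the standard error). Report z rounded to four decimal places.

p̂ = 1350/4641 = 0.290886.
Under H₀, SE = √(0.274·0.726/4641) = √(4.28623e-05) = 0.006547.
z = (0.290886 − 0.274)/0.006547 = 0.016886/0.006547 = 2.5792.
p-value = P(Z > 2.579) ≈ 0.0050; since p < α = 0.02, reject H₀.

z = 2.5792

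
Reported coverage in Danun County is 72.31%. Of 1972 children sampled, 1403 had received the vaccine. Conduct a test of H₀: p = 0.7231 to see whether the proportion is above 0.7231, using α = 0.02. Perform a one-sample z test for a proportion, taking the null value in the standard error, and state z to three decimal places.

p̂ = 1403/1972 ≈ 0.71146.
Under H₀, SE = √(0.7231·0.2769/1972) = √(0.000101535) = 0.01008.
z = (0.71146 − 0.7231)/0.01008 = -0.01164/0.01008 = -1.155.
p-value = P(Z > -1.155) ≈ 0.8760. With α = 0.02, fail to reject H₀.

z = -1.155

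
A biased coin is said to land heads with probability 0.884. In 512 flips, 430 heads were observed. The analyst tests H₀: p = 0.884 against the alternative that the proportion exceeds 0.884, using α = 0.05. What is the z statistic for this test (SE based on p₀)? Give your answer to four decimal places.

z = -3.1201

p̂ = 430/512 ≈ 0.839844.
Under H₀, SE = √(0.884·0.116/512) = √(0.000200281) = 0.014152.
z = (0.839844 − 0.884)/0.014152 = -0.044156/0.014152 = -3.1201.
p-value = P(Z > -3.120) ≈ 0.9991, so at α = 0.05 we fail to reject H₀.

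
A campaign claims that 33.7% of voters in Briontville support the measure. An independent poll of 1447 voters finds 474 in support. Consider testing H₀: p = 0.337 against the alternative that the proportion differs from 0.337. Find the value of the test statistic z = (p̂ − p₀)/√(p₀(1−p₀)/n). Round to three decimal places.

z = -0.759

p̂ = 474/1447 = 0.32757.
Under H₀, SE = √(0.337·0.663/1447) = √(0.00015441) = 0.01243.
z = (0.32757 − 0.337)/0.01243 = -0.00943/0.01243 = -0.759.
Two-sided p-value ≈ 2·Φ(−0.759) = 0.4481.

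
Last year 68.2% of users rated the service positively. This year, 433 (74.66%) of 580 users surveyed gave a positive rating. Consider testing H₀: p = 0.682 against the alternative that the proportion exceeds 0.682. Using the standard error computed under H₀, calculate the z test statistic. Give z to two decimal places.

p̂ = 433/580 ≈ 0.74655.
SE = √(p₀(1−p₀)/n) = √(0.21688/580) = 0.01934.
z = (0.74655 − 0.682)/0.01934 = 0.06455/0.01934 = 3.34.
p-value = P(Z > 3.338) ≈ 0.0004.

z = 3.34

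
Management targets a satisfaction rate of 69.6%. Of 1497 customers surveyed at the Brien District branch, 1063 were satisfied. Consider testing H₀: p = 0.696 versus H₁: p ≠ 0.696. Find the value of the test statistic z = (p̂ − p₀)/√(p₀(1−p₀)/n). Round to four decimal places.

p̂ = 1063/1497 = 0.710087.
SE = √(p₀(1−p₀)/n) = √(0.21158/1497) = 0.011889.
z = (0.710087 − 0.696)/0.011889 = 0.014087/0.011889 = 1.1849.

z = 1.1849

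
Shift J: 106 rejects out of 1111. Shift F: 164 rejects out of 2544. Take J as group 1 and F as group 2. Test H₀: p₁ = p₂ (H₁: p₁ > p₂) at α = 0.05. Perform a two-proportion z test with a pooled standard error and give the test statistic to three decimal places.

z = 3.290

p̂₁ = 106/1111 ≈ 0.095410, p̂₂ = 164/2544 ≈ 0.064465.
Pooled p̂ = (106+164)/(1111+2544) = 270/3655 = 0.073871.
SE = √(p̂(1−p̂)(1/n₁+1/n₂)) = √(0.073871·0.926129·0.00129317) = √(8.84716e-05) = 0.009406.
z = (0.095410 − 0.064465)/0.009406 = 0.030945/0.009406 = 3.290.
p-value = P(Z > 3.290) ≈ 0.0005, so at α = 0.05 we reject H₀.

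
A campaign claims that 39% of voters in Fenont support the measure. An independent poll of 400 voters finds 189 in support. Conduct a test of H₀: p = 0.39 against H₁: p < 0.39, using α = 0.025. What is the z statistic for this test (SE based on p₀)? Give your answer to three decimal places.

p̂ = 189/400 = 0.47250.
SE = √(p₀(1−p₀)/n) = √(0.2379/400) = 0.02439.
z = (0.47250 − 0.39)/0.02439 = 0.08250/0.02439 = 3.383.
p-value = P(Z < 3.383) ≈ 0.9996. With α = 0.025, fail to reject H₀.

z = 3.383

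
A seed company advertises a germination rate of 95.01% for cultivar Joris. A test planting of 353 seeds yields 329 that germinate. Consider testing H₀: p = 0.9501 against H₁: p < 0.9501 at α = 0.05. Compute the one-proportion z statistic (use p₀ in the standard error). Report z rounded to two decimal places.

z = -1.56

p̂ = 329/353 = 0.9320.
Under H₀, SE = √(0.9501·0.0499/353) = √(0.000134306) = 0.0116.
z = (0.9320 − 0.9501)/0.0116 = -0.0181/0.0116 = -1.56.
p-value = P(Z < -1.561) ≈ 0.0593; since p > α = 0.05, fail to reject H₀.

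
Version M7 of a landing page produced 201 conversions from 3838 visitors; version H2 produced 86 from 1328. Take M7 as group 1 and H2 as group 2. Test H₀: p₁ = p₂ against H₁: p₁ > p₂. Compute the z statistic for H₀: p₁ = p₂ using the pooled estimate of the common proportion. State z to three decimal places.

p̂₁ = 201/3838 ≈ 0.052371, p̂₂ = 86/1328 ≈ 0.064759.
Pooled p̂ = (201+86)/(3838+1328) = 287/5166 = 0.055556.
SE = √(0.0524691 × 0.00101356) = 0.007293.
z = (0.052371 − 0.064759)/0.007293 = -0.012388/0.007293 = -1.699.
p-value = P(Z > -1.699) ≈ 0.9553.

z = -1.699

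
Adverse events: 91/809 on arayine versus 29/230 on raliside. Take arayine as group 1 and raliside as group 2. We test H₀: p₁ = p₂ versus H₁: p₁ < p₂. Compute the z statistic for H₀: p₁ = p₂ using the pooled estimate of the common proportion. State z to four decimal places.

p̂₁ = 91/809 = 0.112485, p̂₂ = 29/230 = 0.126087.
Pooled p̂ = (91+29)/(809+230) = 120/1039 = 0.115496.
SE = √(p̂(1−p̂)(1/n₁+1/n₂)) = √(0.115496·0.884504·0.00558392) = √(0.000570433) = 0.023884.
z = (0.112485 − 0.126087)/0.023884 = -0.013602/0.023884 = -0.5695.
p-value = P(Z < -0.570) ≈ 0.2845.

z = -0.5695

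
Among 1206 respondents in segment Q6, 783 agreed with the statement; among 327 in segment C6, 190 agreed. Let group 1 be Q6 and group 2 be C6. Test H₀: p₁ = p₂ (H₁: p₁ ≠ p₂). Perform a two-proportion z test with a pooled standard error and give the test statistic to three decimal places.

p̂₁ = 783/1206 ≈ 0.64925, p̂₂ = 190/327 ≈ 0.58104.
Pooled p̂ = (783+190)/(1206+327) = 973/1533 = 0.63470.
SE = √(p̂(1−p̂)(1/n₁+1/n₂)) = √(0.63470·0.36530·0.00388729) = √(0.000901288) = 0.03002.
z = (0.64925 − 0.58104)/0.03002 = 0.06821/0.03002 = 2.272.
Two-sided p-value ≈ 2·Φ(−2.272) = 0.0231.

z = 2.272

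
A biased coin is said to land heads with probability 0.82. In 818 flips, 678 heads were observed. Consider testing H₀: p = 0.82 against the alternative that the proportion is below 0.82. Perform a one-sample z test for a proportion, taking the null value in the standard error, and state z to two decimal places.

p̂ = 678/818 = 0.8289.
Under H₀, SE = √(0.82·0.18/818) = √(0.00018044) = 0.0134.
z = (0.8289 − 0.82)/0.0134 = 0.0089/0.0134 = 0.66.
p-value = P(Z < 0.659) ≈ 0.7450.

z = 0.66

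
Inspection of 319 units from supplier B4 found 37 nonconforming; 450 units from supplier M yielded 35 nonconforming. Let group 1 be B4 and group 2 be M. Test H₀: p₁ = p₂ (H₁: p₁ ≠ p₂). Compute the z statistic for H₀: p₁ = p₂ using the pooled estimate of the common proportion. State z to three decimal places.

p̂₁ = 37/319 ≈ 0.11599, p̂₂ = 35/450 ≈ 0.07778.
Pooled p̂ = (37+35)/(319+450) = 72/769 = 0.09363.
SE = √(0.0848619 × 0.00535702) = 0.02132.
z = (0.11599 − 0.07778)/0.02132 = 0.03821/0.02132 = 1.792.

z = 1.792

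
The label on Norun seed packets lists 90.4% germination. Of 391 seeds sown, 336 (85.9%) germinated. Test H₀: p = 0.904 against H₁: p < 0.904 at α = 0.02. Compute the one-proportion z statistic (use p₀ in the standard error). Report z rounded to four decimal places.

z = -2.9980

p̂ = 336/391 = 0.8593350.
Standard error under H₀: √(0.904×0.096/391) = 0.0148981.
z = (0.8593350 − 0.904)/0.0148981 = -0.0446650/0.0148981 = -2.9980.
p-value = P(Z < -2.998) ≈ 0.0014; since p < α = 0.02, reject H₀.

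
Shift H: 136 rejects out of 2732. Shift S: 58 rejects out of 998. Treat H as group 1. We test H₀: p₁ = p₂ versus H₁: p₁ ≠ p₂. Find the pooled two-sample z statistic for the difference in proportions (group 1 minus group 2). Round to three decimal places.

z = -1.015

p̂₁ = 136/2732 = 0.049780, p̂₂ = 58/998 = 0.058116.
Pooled p̂ = (136+58)/(2732+998) = 194/3730 = 0.052011.
SE = √(0.0493056 × 0.00136804) = 0.008213.
z = (0.049780 − 0.058116)/0.008213 = -0.008336/0.008213 = -1.015.
Two-sided p-value ≈ 2·Φ(−1.015) = 0.3101.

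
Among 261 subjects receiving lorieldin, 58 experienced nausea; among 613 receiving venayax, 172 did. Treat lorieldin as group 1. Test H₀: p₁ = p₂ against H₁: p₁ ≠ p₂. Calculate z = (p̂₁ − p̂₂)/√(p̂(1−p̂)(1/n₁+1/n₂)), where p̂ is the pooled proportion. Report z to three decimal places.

p̂₁ = 58/261 ≈ 0.22222, p̂₂ = 172/613 ≈ 0.28059.
Pooled p̂ = (58+172)/(261+613) = 230/874 = 0.26316.
SE = √(0.193906 × 0.00546274) = 0.03255.
z = (0.22222 − 0.28059)/0.03255 = -0.05837/0.03255 = -1.793.
Two-sided p-value ≈ 2·Φ(−1.793) = 0.0729.

z = -1.793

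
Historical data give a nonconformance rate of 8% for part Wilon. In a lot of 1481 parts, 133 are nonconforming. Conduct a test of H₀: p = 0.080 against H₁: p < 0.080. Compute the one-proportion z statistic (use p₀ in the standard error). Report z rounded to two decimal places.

z = 1.39

p̂ = 133/1481 ≈ 0.08980.
Standard error under H₀: √(0.08×0.92/1481) = 0.00705.
z = (0.08980 − 0.08)/0.00705 = 0.00980/0.00705 = 1.39.
p-value = P(Z < 1.391) ≈ 0.9178.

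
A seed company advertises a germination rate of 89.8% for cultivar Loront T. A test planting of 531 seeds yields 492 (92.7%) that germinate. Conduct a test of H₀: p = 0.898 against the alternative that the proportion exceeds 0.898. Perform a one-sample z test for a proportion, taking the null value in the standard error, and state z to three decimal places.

p̂ = 492/531 = 0.92655.
SE = √(p₀(1−p₀)/n) = √(0.091596/531) = 0.01313.
z = (0.92655 − 0.898)/0.01313 = 0.02855/0.01313 = 2.174.
p-value = P(Z > 2.174) ≈ 0.0149.

z = 2.174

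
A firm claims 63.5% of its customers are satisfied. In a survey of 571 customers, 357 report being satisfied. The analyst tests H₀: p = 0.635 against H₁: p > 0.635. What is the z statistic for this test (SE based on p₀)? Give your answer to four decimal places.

p̂ = 357/571 = 0.625219.
Standard error under H₀: √(0.635×0.365/571) = 0.020147.
z = (0.625219 − 0.635)/0.020147 = -0.009781/0.020147 = -0.4855.

z = -0.4855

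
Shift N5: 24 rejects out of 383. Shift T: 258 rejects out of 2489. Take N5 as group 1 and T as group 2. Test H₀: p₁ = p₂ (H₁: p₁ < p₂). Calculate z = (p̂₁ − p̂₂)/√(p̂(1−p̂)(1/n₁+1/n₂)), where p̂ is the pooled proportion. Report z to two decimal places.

z = -2.51

p̂₁ = 24/383 = 0.06266, p̂₂ = 258/2489 = 0.10366.
Pooled p̂ = (24+258)/(383+2489) = 282/2872 = 0.09819.
SE = √(p̂(1−p̂)(1/n₁+1/n₂)) = √(0.09819·0.90181·0.00301273) = √(0.000266772) = 0.01633.
z = (0.06266 − 0.10366)/0.01633 = -0.04100/0.01633 = -2.51.
p-value = P(Z < -2.510) ≈ 0.0060.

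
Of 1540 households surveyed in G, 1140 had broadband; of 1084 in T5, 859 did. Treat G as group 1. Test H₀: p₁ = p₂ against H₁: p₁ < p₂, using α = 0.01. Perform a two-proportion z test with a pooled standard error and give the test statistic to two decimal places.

p̂₁ = 1140/1540 = 0.74026, p̂₂ = 859/1084 = 0.79244.
Pooled p̂ = (1140+859)/(1540+1084) = 1999/2624 = 0.76181.
SE = √(p̂(1−p̂)(1/n₁+1/n₂)) = √(0.76181·0.23819·0.00157186) = √(0.000285219) = 0.01689.
z = (0.74026 − 0.79244)/0.01689 = -0.05218/0.01689 = -3.09.
p-value = P(Z < -3.089) ≈ 0.0010; since p < α = 0.01, reject H₀.

z = -3.09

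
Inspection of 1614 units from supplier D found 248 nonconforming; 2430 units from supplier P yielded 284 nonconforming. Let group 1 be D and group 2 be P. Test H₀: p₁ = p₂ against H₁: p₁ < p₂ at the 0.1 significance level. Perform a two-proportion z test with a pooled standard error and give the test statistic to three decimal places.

z = 3.389

p̂₁ = 248/1614 = 0.153656, p̂₂ = 284/2430 = 0.116872.
Pooled p̂ = (248+284)/(1614+2430) = 532/4044 = 0.131553.
SE = √(0.114247 × 0.0010311) = 0.010854.
z = (0.153656 − 0.116872)/0.010854 = 0.036784/0.010854 = 3.389.
p-value = P(Z < 3.389) ≈ 0.9996. With α = 0.1, fail to reject H₀.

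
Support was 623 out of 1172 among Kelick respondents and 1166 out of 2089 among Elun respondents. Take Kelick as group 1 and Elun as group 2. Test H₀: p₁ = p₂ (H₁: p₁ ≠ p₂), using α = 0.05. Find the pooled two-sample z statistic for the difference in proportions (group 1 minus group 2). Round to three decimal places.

z = -1.464

p̂₁ = 623/1172 = 0.53157, p̂₂ = 1166/2089 = 0.55816.
Pooled p̂ = (623+1166)/(1172+2089) = 1789/3261 = 0.54860.
SE = √(p̂(1−p̂)(1/n₁+1/n₂)) = √(0.54860·0.45140·0.00133194) = √(0.000329838) = 0.01816.
z = (0.53157 − 0.55816)/0.01816 = -0.02659/0.01816 = -1.464.
Two-sided p-value ≈ 2·Φ(−1.464) = 0.1431. With α = 0.05, fail to reject H₀.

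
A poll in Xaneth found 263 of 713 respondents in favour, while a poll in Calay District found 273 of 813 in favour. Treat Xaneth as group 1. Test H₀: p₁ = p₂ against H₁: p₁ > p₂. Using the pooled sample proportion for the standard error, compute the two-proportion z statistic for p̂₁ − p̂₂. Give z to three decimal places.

z = 1.350

p̂₁ = 263/713 = 0.36886, p̂₂ = 273/813 = 0.33579.
Pooled p̂ = (263+273)/(713+813) = 536/1526 = 0.35125.
SE = √(0.227872 × 0.00263254) = 0.02449.
z = (0.36886 − 0.33579)/0.02449 = 0.03307/0.02449 = 1.350.
p-value = P(Z > 1.350) ≈ 0.0885.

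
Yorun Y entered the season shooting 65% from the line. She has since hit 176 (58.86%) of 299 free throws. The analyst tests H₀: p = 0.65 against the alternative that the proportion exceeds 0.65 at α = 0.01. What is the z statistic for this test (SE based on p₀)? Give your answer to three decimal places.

p̂ = 176/299 = 0.58863.
Standard error under H₀: √(0.65×0.35/299) = 0.02758.
z = (0.58863 − 0.65)/0.02758 = -0.06137/0.02758 = -2.225.
p-value = P(Z > -2.225) ≈ 0.9870, so at α = 0.01 we fail to reject H₀.

z = -2.225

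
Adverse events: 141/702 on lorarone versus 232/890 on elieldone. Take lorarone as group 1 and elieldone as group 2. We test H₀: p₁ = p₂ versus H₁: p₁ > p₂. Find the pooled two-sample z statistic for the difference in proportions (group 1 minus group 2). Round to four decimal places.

p̂₁ = 141/702 = 0.200855, p̂₂ = 232/890 = 0.260674.
Pooled p̂ = (141+232)/(702+890) = 373/1592 = 0.234296.
SE = √(p̂(1−p̂)(1/n₁+1/n₂)) = √(0.234296·0.765704·0.0025481) = √(0.000457133) = 0.021381.
z = (0.200855 − 0.260674)/0.021381 = -0.059819/0.021381 = -2.7978.
p-value = P(Z > -2.798) ≈ 0.9974.

z = -2.7978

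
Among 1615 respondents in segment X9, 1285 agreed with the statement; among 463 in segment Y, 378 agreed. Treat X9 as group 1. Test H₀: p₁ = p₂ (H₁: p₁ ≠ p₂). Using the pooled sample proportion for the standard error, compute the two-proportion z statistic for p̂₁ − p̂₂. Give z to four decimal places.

p̂₁ = 1285/1615 ≈ 0.795666, p̂₂ = 378/463 ≈ 0.816415.
Pooled p̂ = (1285+378)/(1615+463) = 1663/2078 = 0.800289.
SE = √(p̂(1−p̂)(1/n₁+1/n₂)) = √(0.800289·0.199711·0.00277902) = √(0.000444162) = 0.021075.
z = (0.795666 − 0.816415)/0.021075 = -0.020749/0.021075 = -0.9845.
Two-sided p-value ≈ 2·Φ(−0.985) = 0.3249.

z = -0.9845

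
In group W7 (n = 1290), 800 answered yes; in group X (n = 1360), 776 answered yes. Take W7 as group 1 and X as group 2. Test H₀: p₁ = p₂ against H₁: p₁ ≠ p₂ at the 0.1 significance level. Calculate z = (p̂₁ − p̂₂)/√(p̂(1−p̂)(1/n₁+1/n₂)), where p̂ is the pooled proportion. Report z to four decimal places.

p̂₁ = 800/1290 ≈ 0.6201550, p̂₂ = 776/1360 ≈ 0.5705882.
Pooled p̂ = (800+776)/(1290+1360) = 1576/2650 = 0.5947170.
SE = √(p̂(1−p̂)(1/n₁+1/n₂)) = √(0.5947170·0.4052830·0.00151049) = √(0.000364071) = 0.0190806.
z = (0.6201550 − 0.5705882)/0.0190806 = 0.0495668/0.0190806 = 2.5978.
p-value = 2·P(Z > 2.598) ≈ 0.0094; since p < α = 0.1, reject H₀.

z = 2.5978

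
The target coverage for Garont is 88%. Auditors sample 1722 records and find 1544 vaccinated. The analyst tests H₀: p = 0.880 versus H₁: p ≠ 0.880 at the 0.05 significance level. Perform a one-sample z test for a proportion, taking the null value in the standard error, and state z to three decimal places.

p̂ = 1544/1722 ≈ 0.89663.
Under H₀, SE = √(0.88·0.12/1722) = √(6.1324e-05) = 0.00783.
z = (0.89663 − 0.88)/0.00783 = 0.01663/0.00783 = 2.124.
Two-sided p-value ≈ 2·Φ(−2.124) = 0.0337, so at α = 0.05 we reject H₀.

z = 2.124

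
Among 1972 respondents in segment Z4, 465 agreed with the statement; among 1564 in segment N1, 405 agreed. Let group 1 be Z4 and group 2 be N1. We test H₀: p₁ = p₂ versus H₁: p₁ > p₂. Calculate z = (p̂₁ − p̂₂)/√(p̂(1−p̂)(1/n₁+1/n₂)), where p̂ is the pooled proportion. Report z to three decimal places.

p̂₁ = 465/1972 = 0.235801, p̂₂ = 405/1564 = 0.258951.
Pooled p̂ = (465+405)/(1972+1564) = 870/3536 = 0.246041.
SE = √(p̂(1−p̂)(1/n₁+1/n₂)) = √(0.246041·0.753959·0.00114649) = √(0.000212678) = 0.014583.
z = (0.235801 − 0.258951)/0.014583 = -0.023150/0.014583 = -1.587.

z = -1.587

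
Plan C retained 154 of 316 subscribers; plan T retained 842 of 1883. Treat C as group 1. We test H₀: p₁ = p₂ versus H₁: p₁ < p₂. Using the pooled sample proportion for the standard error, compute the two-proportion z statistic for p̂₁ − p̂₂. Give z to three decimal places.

p̂₁ = 154/316 = 0.48734, p̂₂ = 842/1883 = 0.44716.
Pooled p̂ = (154+842)/(316+1883) = 996/2199 = 0.45293.
SE = √(0.247785 × 0.00369562) = 0.03026.
z = (0.48734 − 0.44716)/0.03026 = 0.04018/0.03026 = 1.328.

z = 1.328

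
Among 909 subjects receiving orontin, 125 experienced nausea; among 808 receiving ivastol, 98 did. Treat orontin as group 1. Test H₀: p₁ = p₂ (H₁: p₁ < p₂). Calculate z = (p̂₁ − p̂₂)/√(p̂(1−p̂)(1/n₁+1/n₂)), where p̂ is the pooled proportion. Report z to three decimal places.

p̂₁ = 125/909 = 0.13751, p̂₂ = 98/808 = 0.12129.
Pooled p̂ = (125+98)/(909+808) = 223/1717 = 0.12988.
SE = √(p̂(1−p̂)(1/n₁+1/n₂)) = √(0.12988·0.87012·0.00233773) = √(0.000264186) = 0.01625.
z = (0.13751 − 0.12129)/0.01625 = 0.01622/0.01625 = 0.998.
p-value = P(Z < 0.998) ≈ 0.8409.

z = 0.998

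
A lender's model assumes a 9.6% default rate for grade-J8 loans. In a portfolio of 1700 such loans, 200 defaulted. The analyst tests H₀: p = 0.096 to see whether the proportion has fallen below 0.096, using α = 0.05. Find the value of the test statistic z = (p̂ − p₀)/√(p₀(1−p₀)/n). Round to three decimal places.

z = 3.030

p̂ = 200/1700 = 0.117647.
Under H₀, SE = √(0.096·0.904/1700) = √(5.10494e-05) = 0.007145.
z = (0.117647 − 0.096)/0.007145 = 0.021647/0.007145 = 3.030.
p-value = P(Z < 3.030) ≈ 0.9988, so at α = 0.05 we fail to reject H₀.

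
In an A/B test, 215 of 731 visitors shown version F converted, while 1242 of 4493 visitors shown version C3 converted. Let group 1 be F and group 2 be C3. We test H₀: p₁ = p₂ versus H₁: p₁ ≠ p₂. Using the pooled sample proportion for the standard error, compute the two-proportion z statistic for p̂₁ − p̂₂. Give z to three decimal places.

p̂₁ = 215/731 ≈ 0.29412, p̂₂ = 1242/4493 ≈ 0.27643.
Pooled p̂ = (215+1242)/(731+4493) = 1457/5224 = 0.27891.
SE = √(p̂(1−p̂)(1/n₁+1/n₂)) = √(0.27891·0.72109·0.00159056) = √(0.000319888) = 0.01789.
z = (0.29412 − 0.27643)/0.01789 = 0.01769/0.01789 = 0.989.
p-value = 2·P(Z > 0.989) ≈ 0.3227.

z = 0.989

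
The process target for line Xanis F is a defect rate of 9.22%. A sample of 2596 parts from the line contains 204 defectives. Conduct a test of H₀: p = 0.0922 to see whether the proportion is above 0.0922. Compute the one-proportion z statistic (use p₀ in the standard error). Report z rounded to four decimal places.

z = -2.3982

p̂ = 204/2596 ≈ 0.0785824.
Standard error under H₀: √(0.0922×0.9078/2596) = 0.0056782.
z = (0.0785824 − 0.0922)/0.0056782 = -0.0136176/0.0056782 = -2.3982.
p-value = P(Z > -2.398) ≈ 0.9918.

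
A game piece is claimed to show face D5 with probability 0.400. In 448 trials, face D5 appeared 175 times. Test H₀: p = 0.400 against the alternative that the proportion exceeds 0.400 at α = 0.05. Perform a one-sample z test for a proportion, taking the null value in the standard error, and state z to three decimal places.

p̂ = 175/448 ≈ 0.39062.
SE = √(p₀(1−p₀)/n) = √(0.24/448) = 0.02315.
z = (0.39062 − 0.4)/0.02315 = -0.00938/0.02315 = -0.405.
p-value = P(Z > -0.405) ≈ 0.6573, so at α = 0.05 we fail to reject H₀.

z = -0.405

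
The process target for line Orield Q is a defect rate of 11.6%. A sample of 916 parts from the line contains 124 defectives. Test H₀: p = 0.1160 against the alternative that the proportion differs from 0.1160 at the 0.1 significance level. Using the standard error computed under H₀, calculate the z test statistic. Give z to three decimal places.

p̂ = 124/916 ≈ 0.13537.
Standard error under H₀: √(0.116×0.884/916) = 0.01058.
z = (0.13537 − 0.116)/0.01058 = 0.01937/0.01058 = 1.831.
p-value = 2·P(Z > 1.831) ≈ 0.0671, so at α = 0.1 we reject H₀.

z = 1.831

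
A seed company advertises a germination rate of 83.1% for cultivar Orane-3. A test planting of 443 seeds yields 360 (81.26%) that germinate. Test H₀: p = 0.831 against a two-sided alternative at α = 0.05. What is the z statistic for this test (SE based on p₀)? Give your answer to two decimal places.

p̂ = 360/443 ≈ 0.8126.
Standard error under H₀: √(0.831×0.169/443) = 0.0178.
z = (0.8126 − 0.831)/0.0178 = -0.0184/0.0178 = -1.03.
p-value = 2·P(Z > 1.031) ≈ 0.3025. With α = 0.05, fail to reject H₀.

z = -1.03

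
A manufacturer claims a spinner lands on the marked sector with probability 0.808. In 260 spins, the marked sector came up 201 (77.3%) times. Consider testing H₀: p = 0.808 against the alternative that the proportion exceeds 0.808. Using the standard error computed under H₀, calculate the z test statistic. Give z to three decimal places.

z = -1.430

p̂ = 201/260 ≈ 0.773077.
Under H₀, SE = √(0.808·0.192/260) = √(0.000596677) = 0.024427.
z = (0.773077 − 0.808)/0.024427 = -0.034923/0.024427 = -1.430.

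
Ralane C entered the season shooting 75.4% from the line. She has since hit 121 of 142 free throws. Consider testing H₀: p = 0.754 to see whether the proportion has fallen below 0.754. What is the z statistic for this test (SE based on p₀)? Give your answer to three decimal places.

z = 2.715

p̂ = 121/142 ≈ 0.85211.
Under H₀, SE = √(0.754·0.246/142) = √(0.00130623) = 0.03614.
z = (0.85211 − 0.754)/0.03614 = 0.09811/0.03614 = 2.715.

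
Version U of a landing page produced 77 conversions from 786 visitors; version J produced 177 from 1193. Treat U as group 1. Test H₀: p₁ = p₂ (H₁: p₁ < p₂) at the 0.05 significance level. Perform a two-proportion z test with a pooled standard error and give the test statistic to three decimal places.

p̂₁ = 77/786 = 0.09796, p̂₂ = 177/1193 = 0.14837.
Pooled p̂ = (77+177)/(786+1193) = 254/1979 = 0.12835.
SE = √(0.111875 × 0.00211049) = 0.01537.
z = (0.09796 − 0.14837)/0.01537 = -0.05041/0.01537 = -3.280.
p-value = P(Z < -3.280) ≈ 0.0005, so at α = 0.05 we reject H₀.

z = -3.280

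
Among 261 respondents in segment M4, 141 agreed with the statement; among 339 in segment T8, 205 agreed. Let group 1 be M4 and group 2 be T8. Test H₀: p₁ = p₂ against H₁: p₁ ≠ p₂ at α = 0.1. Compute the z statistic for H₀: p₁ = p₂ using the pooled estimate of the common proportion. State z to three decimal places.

p̂₁ = 141/261 = 0.54023, p̂₂ = 205/339 = 0.60472.
Pooled p̂ = (141+205)/(261+339) = 346/600 = 0.57667.
SE = √(0.244122 × 0.00678127) = 0.04069.
z = (0.54023 − 0.60472)/0.04069 = -0.06449/0.04069 = -1.585.
p-value = 2·P(Z > 1.585) ≈ 0.1130, so at α = 0.1 we fail to reject H₀.

z = -1.585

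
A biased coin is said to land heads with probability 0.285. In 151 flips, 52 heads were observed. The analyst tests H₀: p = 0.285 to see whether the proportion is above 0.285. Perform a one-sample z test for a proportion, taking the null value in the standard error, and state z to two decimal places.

z = 1.62

p̂ = 52/151 = 0.3444.
Under H₀, SE = √(0.285·0.715/151) = √(0.0013495) = 0.0367.
z = (0.3444 − 0.285)/0.0367 = 0.0594/0.0367 = 1.62.
p-value = P(Z > 1.616) ≈ 0.0530.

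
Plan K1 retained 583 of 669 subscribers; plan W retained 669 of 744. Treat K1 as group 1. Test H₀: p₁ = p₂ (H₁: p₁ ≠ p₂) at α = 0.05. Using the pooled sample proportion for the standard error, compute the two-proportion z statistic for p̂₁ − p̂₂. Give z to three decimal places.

p̂₁ = 583/669 = 0.87145, p̂₂ = 669/744 = 0.89919.
Pooled p̂ = (583+669)/(669+744) = 1252/1413 = 0.88606.
SE = √(0.100959 × 0.00283885) = 0.01693.
z = (0.87145 − 0.89919)/0.01693 = -0.02774/0.01693 = -1.639.
p-value = 2·P(Z > 1.639) ≈ 0.1013; since p > α = 0.05, fail to reject H₀.

z = -1.639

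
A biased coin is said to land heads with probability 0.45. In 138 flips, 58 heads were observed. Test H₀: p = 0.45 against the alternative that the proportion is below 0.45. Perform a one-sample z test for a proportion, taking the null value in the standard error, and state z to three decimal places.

z = -0.702

p̂ = 58/138 ≈ 0.42029.
SE = √(p₀(1−p₀)/n) = √(0.2475/138) = 0.04235.
z = (0.42029 − 0.45)/0.04235 = -0.02971/0.04235 = -0.702.
p-value = P(Z < -0.702) ≈ 0.2415.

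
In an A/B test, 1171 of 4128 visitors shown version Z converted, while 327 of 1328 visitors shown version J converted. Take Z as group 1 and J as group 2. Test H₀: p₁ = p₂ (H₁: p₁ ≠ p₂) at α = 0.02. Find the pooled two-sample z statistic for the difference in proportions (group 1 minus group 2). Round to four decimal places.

z = 2.6590

p̂₁ = 1171/4128 = 0.2836725, p̂₂ = 327/1328 = 0.2462349.
Pooled p̂ = (1171+327)/(4128+1328) = 1498/5456 = 0.2745601.
SE = √(0.199177 × 0.00099526) = 0.0140795.
z = (0.2836725 − 0.2462349)/0.0140795 = 0.0374376/0.0140795 = 2.6590.
p-value = 2·P(Z > 2.659) ≈ 0.0078; since p < α = 0.02, reject H₀.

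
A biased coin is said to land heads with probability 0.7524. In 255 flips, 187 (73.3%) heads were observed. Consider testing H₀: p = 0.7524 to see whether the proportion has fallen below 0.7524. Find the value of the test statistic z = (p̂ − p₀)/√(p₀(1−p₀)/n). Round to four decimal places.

p̂ = 187/255 ≈ 0.733333.
SE = √(p₀(1−p₀)/n) = √(0.18629/255) = 0.027029.
z = (0.733333 − 0.7524)/0.027029 = -0.019067/0.027029 = -0.7054.
p-value = P(Z < -0.705) ≈ 0.2403.

z = -0.7054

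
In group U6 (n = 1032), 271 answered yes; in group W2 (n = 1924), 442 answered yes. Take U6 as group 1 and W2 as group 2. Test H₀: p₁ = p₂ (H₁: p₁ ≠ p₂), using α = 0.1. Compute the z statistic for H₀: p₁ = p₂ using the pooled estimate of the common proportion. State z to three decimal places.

p̂₁ = 271/1032 = 0.26260, p̂₂ = 442/1924 = 0.22973.
Pooled p̂ = (271+442)/(1032+1924) = 713/2956 = 0.24120.
SE = √(0.183025 × 0.00148874) = 0.01651.
z = (0.26260 − 0.22973)/0.01651 = 0.03287/0.01651 = 1.991.
Two-sided p-value ≈ 2·Φ(−1.991) = 0.0465. With α = 0.1, reject H₀.

z = 1.991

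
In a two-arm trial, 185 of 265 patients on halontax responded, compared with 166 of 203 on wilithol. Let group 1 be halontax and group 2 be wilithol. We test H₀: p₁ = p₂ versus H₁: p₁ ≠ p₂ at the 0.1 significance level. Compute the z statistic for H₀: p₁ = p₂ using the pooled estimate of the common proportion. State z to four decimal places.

p̂₁ = 185/265 ≈ 0.698113, p̂₂ = 166/203 ≈ 0.817734.
Pooled p̂ = (185+166)/(265+203) = 351/468 = 0.750000.
SE = √(p̂(1−p̂)(1/n₁+1/n₂)) = √(0.750000·0.250000·0.00869969) = √(0.00163119) = 0.040388.
z = (0.698113 − 0.817734)/0.040388 = -0.119621/0.040388 = -2.9618.
Two-sided p-value ≈ 2·Φ(−2.962) = 0.0031, so at α = 0.1 we reject H₀.

z = -2.9618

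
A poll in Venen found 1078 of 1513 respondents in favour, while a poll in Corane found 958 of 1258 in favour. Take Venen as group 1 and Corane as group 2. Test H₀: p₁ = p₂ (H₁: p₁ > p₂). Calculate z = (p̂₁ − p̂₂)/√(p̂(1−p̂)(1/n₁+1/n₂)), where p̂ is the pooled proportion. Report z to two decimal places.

z = -2.91

p̂₁ = 1078/1513 = 0.71249, p̂₂ = 958/1258 = 0.76153.
Pooled p̂ = (1078+958)/(1513+1258) = 2036/2771 = 0.73475.
SE = √(0.194891 × 0.00145585) = 0.01684.
z = (0.71249 − 0.76153)/0.01684 = -0.04904/0.01684 = -2.91.
p-value = P(Z > -2.911) ≈ 0.9982.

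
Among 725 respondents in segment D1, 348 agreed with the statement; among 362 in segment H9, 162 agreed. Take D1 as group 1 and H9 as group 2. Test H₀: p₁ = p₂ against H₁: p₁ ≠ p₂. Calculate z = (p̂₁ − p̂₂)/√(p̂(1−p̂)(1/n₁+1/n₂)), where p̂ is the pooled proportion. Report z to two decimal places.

z = 1.01

p̂₁ = 348/725 = 0.4800, p̂₂ = 162/362 = 0.4475.
Pooled p̂ = (348+162)/(725+362) = 510/1087 = 0.4692.
SE = √(p̂(1−p̂)(1/n₁+1/n₂)) = √(0.4692·0.5308·0.00414174) = √(0.0010315) = 0.0321.
z = (0.4800 − 0.4475)/0.0321 = 0.0325/0.0321 = 1.01.
p-value = 2·P(Z > 1.011) ≈ 0.3118.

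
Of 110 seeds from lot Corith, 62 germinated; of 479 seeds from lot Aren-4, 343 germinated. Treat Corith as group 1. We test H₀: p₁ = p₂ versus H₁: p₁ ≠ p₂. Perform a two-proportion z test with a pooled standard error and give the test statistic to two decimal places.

z = -3.11

p̂₁ = 62/110 = 0.5636, p̂₂ = 343/479 = 0.7161.
Pooled p̂ = (62+343)/(110+479) = 405/589 = 0.6876.
SE = √(p̂(1−p̂)(1/n₁+1/n₂)) = √(0.6876·0.3124·0.0111786) = √(0.00240121) = 0.0490.
z = (0.5636 − 0.7161)/0.0490 = -0.1525/0.0490 = -3.11.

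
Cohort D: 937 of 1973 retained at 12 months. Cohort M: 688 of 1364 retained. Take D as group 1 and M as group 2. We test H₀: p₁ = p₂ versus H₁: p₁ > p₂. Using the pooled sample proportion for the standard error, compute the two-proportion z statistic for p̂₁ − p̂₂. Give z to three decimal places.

p̂₁ = 937/1973 = 0.474911, p̂₂ = 688/1364 = 0.504399.
Pooled p̂ = (937+688)/(1973+1364) = 1625/3337 = 0.486964.
SE = √(0.24983 × 0.00123998) = 0.017601.
z = (0.474911 − 0.504399)/0.017601 = -0.029488/0.017601 = -1.675.
p-value = P(Z > -1.675) ≈ 0.9531.

z = -1.675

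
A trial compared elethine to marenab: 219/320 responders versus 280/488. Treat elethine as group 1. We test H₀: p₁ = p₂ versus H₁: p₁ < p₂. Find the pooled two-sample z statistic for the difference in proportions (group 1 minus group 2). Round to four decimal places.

p̂₁ = 219/320 = 0.684375, p̂₂ = 280/488 = 0.573770.
Pooled p̂ = (219+280)/(320+488) = 499/808 = 0.617574.
SE = √(0.236176 × 0.00517418) = 0.034957.
z = (0.684375 − 0.573770)/0.034957 = 0.110605/0.034957 = 3.1640.
p-value = P(Z < 3.164) ≈ 0.9992.

z = 3.1640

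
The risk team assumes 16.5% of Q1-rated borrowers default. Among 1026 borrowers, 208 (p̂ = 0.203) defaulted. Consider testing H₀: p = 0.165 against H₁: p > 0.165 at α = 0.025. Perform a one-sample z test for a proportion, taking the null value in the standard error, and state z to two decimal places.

p̂ = 208/1026 = 0.20273.
Under H₀, SE = √(0.165·0.835/1026) = √(0.000134284) = 0.01159.
z = (0.20273 − 0.165)/0.01159 = 0.03773/0.01159 = 3.26.
p-value = P(Z > 3.256) ≈ 0.0006, so at α = 0.025 we reject H₀.

z = 3.26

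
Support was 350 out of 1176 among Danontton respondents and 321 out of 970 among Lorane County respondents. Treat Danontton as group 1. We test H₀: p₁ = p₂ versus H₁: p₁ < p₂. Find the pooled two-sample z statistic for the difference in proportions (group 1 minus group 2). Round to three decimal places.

p̂₁ = 350/1176 = 0.297619, p̂₂ = 321/970 = 0.330928.
Pooled p̂ = (350+321)/(1176+970) = 671/2146 = 0.312675.
SE = √(p̂(1−p̂)(1/n₁+1/n₂)) = √(0.312675·0.687325·0.00188127) = √(0.000404302) = 0.020107.
z = (0.297619 − 0.330928)/0.020107 = -0.033309/0.020107 = -1.657.

z = -1.657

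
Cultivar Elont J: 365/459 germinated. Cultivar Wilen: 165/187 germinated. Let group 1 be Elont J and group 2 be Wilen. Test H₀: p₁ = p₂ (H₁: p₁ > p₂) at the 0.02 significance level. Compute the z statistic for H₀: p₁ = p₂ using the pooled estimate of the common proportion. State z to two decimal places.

z = -2.62

p̂₁ = 365/459 = 0.7952, p̂₂ = 165/187 = 0.8824.
Pooled p̂ = (365+165)/(459+187) = 530/646 = 0.8204.
SE = √(p̂(1−p̂)(1/n₁+1/n₂)) = √(0.8204·0.1796·0.00752624) = √(0.00110878) = 0.0333.
z = (0.7952 − 0.8824)/0.0333 = -0.0872/0.0333 = -2.62.
p-value = P(Z > -2.617) ≈ 0.9956, so at α = 0.02 we fail to reject H₀.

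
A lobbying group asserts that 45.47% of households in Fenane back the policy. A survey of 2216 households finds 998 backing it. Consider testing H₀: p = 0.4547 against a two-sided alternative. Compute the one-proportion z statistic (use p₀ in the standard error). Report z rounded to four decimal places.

p̂ = 998/2216 ≈ 0.450361.
SE = √(p₀(1−p₀)/n) = √(0.24795/2216) = 0.010578.
z = (0.450361 − 0.4547)/0.010578 = -0.004339/0.010578 = -0.4102.
Two-sided p-value ≈ 2·Φ(−0.410) = 0.6817.

z = -0.4102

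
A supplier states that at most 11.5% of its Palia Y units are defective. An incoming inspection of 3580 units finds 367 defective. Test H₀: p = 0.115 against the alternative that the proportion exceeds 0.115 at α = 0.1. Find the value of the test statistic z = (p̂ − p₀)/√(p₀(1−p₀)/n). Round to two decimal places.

z = -2.34

p̂ = 367/3580 ≈ 0.10251.
Standard error under H₀: √(0.115×0.885/3580) = 0.00533.
z = (0.10251 − 0.115)/0.00533 = -0.01249/0.00533 = -2.34.
p-value = P(Z > -2.342) ≈ 0.9904; since p > α = 0.1, fail to reject H₀.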